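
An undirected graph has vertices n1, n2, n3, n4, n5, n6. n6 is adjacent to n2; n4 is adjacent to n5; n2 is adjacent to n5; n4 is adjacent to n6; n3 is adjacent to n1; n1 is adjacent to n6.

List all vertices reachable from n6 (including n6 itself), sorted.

n1, n2, n3, n4, n5, n6

Start at n6.
Its neighbours: n1, n2, n4.
Then their neighbours: n3, n5.
Every vertex is now reached.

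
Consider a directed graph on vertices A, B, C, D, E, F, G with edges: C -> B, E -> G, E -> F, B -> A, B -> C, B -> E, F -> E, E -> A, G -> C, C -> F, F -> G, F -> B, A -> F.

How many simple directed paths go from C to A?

C→B→A
C→B→E→A
C→F→B→A
C→F→B→E→A
C→F→E→A

5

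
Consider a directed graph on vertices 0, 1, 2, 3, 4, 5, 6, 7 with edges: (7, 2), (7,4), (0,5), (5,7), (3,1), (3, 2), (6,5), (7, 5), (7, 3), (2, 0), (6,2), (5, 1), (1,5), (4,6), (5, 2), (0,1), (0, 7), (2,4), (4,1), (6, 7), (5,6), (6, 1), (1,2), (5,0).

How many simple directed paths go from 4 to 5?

4→1→2→0→5
4→1→2→0→7→5
4→1→5
4→6→1→2→0→5
4→6→1→2→0→7→5
4→6→1→5
4→6→2→0→1→5
4→6→2→0→5
... and 10 more.

18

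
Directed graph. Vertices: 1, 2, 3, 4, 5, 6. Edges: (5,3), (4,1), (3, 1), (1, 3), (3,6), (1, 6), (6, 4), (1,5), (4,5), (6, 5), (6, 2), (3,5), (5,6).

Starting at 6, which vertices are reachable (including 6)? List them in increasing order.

Start at 6.
Its neighbours: 2, 4, 5.
Then their neighbours: 1, 3.
Every vertex is now reached.

1, 2, 3, 4, 5, 6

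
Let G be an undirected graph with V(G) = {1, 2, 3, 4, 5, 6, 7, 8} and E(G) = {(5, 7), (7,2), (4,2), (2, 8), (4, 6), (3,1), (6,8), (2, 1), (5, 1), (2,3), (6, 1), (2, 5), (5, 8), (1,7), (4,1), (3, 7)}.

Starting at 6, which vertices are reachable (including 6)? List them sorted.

1, 2, 3, 4, 5, 6, 7, 8

Start at 6.
Its neighbours: 1, 4, 8.
Then their neighbours: 2, 3, 5, 7.
Every vertex is now reached.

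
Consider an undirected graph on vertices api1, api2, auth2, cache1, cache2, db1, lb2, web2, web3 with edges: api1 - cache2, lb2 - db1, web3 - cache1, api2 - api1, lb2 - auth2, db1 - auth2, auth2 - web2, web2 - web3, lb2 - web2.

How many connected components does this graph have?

2

From api1: component {api1, api2, cache2}.
From auth2: component {auth2, cache1, db1, lb2, web2, web3}.
That's 2 components.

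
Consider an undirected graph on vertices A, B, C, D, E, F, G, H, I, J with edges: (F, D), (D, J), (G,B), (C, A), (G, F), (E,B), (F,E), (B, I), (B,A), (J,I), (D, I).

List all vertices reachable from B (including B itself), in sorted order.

Start at B.
Its neighbours: A, E, G, I.
Then their neighbours: C, D, F, J.
Nothing further is reachable.

A, B, C, D, E, F, G, I, J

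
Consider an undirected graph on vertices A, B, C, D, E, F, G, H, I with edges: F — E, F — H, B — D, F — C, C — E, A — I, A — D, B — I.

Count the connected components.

3

From A: component {A, B, D, I}.
From C: component {C, E, F, H}.
From G: component {G}.
That's 3 components.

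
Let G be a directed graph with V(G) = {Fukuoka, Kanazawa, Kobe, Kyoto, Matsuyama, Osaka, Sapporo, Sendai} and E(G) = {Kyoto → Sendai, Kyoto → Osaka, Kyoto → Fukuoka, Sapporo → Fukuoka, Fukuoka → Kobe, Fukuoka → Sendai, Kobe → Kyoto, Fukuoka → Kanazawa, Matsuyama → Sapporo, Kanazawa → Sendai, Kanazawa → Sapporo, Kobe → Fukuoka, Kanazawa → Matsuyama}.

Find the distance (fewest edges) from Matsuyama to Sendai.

3

Distance 0: Matsuyama.
Distance 1: Sapporo.
Distance 2: Fukuoka.
Distance 3: Kanazawa, Kobe, Sendai — contains Sendai.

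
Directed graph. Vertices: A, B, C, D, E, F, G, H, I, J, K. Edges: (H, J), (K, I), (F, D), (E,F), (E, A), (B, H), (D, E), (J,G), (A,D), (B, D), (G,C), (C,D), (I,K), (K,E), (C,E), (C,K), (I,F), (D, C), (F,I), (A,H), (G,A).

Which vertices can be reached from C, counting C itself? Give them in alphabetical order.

A, C, D, E, F, G, H, I, J, K

Start at C.
Its neighbours: D, E, K.
Then their neighbours: A, F, I.
Then next layer: H.
Then next layer: J.
Then next layer: G.
Nothing further is reachable.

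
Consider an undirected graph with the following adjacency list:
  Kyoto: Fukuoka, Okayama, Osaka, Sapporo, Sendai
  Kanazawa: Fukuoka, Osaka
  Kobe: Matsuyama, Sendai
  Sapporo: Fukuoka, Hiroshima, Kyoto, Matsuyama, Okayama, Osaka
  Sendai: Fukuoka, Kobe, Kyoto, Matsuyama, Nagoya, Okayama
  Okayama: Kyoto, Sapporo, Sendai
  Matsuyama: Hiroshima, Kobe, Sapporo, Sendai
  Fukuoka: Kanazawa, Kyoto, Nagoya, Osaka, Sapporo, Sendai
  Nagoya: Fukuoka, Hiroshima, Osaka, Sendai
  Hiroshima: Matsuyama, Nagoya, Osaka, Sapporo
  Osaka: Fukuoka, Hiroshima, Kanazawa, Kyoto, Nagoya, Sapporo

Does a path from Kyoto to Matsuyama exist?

Explore from Kyoto.
Distance 1: reach Fukuoka, Okayama, Osaka, Sapporo, Sendai.
Distance 2: reach Hiroshima, Kanazawa, Kobe, Matsuyama, Nagoya.
Found Matsuyama.

Yes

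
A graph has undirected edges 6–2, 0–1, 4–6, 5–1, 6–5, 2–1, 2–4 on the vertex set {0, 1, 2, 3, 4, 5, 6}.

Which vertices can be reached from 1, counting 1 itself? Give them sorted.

Start at 1.
Its neighbours: 0, 2, 5.
Then their neighbours: 4, 6.
Nothing further is reachable.

0, 1, 2, 4, 5, 6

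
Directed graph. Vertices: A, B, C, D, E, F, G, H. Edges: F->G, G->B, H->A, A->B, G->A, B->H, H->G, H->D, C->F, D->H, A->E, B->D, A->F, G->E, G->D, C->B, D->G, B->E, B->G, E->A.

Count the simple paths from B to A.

B→D→G→A
B→D→G→E→A
B→D→H→A
B→D→H→G→A
B→D→H→G→E→A
B→E→A
B→G→A
B→G→D→H→A
B→G→E→A
B→H→A
B→H→D→G→A
B→H→D→G→E→A
B→H→G→A
B→H→G→E→A

14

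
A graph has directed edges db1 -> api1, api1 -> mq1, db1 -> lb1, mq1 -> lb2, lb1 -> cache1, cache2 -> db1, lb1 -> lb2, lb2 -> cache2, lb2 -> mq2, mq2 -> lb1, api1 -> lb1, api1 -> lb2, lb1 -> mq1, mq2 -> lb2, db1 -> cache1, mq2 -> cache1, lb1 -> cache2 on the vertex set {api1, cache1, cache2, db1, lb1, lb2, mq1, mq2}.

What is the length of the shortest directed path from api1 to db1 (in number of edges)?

3

Distance 0: api1.
Distance 1: lb1, lb2, mq1.
Distance 2: cache1, cache2, mq2.
Distance 3: db1 — contains db1.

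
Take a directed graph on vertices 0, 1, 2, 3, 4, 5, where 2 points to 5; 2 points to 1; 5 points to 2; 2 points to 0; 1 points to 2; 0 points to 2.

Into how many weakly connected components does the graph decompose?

3

From 0: component {0, 1, 2, 5}.
From 3: component {3}.
From 4: component {4}.
That's 3 components.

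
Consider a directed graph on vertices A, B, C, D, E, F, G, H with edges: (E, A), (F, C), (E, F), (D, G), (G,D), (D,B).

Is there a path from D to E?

No

Explore from D.
Distance 1: reach B, G.
The search from D is exhausted; no directed path reaches E.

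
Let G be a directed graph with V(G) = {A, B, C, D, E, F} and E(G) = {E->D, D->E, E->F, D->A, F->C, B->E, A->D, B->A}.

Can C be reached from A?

Explore from A.
Distance 1: reach D.
Distance 2: reach E.
Distance 3: reach F.
Distance 4: reach C.
Found C.

Yes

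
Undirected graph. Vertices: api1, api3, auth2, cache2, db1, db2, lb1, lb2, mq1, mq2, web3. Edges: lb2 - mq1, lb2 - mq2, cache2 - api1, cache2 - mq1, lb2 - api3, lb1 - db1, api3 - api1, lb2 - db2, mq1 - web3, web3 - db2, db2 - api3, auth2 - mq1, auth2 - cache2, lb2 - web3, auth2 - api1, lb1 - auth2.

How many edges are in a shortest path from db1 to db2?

Distance 0: db1.
Distance 1: lb1.
Distance 2: auth2.
Distance 3: api1, cache2, mq1.
Distance 4: api3, lb2, web3.
Distance 5: db2, mq2 — contains db2.

5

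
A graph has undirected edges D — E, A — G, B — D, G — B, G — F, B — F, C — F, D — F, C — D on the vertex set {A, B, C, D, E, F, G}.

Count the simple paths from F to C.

F–B–D–C
F–C
F–D–C
F–G–B–D–C

4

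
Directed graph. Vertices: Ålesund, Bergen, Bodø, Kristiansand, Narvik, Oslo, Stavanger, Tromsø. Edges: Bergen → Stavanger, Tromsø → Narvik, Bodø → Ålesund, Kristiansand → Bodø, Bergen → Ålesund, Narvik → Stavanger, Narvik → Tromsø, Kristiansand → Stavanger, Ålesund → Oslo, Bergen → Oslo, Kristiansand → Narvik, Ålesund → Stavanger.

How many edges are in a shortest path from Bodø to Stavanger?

Distance 0: Bodø.
Distance 1: Ålesund.
Distance 2: Oslo, Stavanger — contains Stavanger.

2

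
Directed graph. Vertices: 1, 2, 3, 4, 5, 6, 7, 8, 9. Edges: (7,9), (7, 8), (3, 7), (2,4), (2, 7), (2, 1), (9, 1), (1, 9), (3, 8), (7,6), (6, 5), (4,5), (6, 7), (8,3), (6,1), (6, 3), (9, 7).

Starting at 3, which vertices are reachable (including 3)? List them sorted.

Start at 3.
Its neighbours: 7, 8.
Then their neighbours: 6, 9.
Then next layer: 1, 5.
Nothing further is reachable.

1, 3, 5, 6, 7, 8, 9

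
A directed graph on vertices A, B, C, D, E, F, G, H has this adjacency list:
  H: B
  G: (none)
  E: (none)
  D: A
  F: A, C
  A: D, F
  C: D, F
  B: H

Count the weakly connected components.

4

From A: component {A, C, D, F}.
From B: component {B, H}.
From E: component {E}.
From G: component {G}.
That's 4 components.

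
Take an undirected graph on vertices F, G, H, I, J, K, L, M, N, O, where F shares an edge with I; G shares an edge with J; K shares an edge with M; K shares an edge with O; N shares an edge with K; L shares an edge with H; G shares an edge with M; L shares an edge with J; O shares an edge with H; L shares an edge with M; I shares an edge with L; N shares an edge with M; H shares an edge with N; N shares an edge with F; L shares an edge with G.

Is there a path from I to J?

Yes

Explore from I.
Distance 1: reach F, L.
Distance 2: reach G, H, J, M, N.
Found J.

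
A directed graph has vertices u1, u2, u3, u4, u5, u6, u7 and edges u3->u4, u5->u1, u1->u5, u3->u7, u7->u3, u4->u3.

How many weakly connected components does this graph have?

From u1: component {u1, u5}.
From u2: component {u2}.
From u3: component {u3, u4, u7}.
From u6: component {u6}.
That's 4 components.

4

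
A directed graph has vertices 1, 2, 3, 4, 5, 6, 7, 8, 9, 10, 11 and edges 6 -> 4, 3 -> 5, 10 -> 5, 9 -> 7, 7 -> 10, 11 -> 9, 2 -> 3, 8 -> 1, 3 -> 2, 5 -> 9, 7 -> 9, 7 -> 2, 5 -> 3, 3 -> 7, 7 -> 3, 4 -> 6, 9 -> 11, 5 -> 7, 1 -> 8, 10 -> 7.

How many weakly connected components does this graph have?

From 1: component {1, 8}.
From 2: component {2, 3, 5, 7, 9, 10, 11}.
From 4: component {4, 6}.
That's 3 components.

3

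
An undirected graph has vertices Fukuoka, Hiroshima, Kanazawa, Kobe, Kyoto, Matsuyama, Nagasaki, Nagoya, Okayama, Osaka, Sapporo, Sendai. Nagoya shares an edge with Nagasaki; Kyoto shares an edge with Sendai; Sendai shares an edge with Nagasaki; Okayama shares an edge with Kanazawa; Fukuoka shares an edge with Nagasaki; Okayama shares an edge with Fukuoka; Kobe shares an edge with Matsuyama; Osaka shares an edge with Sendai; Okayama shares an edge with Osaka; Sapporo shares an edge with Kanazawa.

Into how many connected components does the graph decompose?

3

From Fukuoka: component {Fukuoka, Kanazawa, Kyoto, Nagasaki, Nagoya, Okayama, Osaka, Sapporo, Sendai}.
From Hiroshima: component {Hiroshima}.
From Kobe: component {Kobe, Matsuyama}.
That's 3 components.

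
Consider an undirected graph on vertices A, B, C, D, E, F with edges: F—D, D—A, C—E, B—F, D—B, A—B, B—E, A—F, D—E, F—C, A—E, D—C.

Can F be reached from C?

Explore from C.
Distance 1: reach D, E, F.
Found F.

Yes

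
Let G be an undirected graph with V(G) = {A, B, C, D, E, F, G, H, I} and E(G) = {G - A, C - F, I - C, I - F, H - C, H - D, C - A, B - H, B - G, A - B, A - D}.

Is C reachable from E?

No

E has no edges, so nothing is reachable from it.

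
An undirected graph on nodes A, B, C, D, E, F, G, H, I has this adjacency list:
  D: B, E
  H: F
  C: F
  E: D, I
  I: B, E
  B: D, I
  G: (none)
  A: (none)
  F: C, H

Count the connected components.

4

From A: component {A}.
From B: component {B, D, E, I}.
From C: component {C, F, H}.
From G: component {G}.
That's 4 components.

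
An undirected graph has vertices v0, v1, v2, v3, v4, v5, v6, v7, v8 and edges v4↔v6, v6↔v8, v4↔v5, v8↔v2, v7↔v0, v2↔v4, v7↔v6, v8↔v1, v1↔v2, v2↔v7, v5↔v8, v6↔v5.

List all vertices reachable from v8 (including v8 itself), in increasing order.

Start at v8.
Its neighbours: v1, v2, v5, v6.
Then their neighbours: v4, v7.
Then next layer: v0.
Nothing further is reachable.

v0, v1, v2, v4, v5, v6, v7, v8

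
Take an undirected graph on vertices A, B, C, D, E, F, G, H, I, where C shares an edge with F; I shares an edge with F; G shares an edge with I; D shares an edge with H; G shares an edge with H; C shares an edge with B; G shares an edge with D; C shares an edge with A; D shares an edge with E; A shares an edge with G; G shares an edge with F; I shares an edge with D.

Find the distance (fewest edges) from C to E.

4

Distance 0: C.
Distance 1: A, B, F.
Distance 2: G, I.
Distance 3: D, H.
Distance 4: E — contains E.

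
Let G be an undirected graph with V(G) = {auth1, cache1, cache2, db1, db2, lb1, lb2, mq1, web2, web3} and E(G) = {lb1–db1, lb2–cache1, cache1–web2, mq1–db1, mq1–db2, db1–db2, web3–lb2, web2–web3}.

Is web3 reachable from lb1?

Explore from lb1.
Distance 1: reach db1.
Distance 2: reach db2, mq1.
The search is exhausted without reaching web3; it lies in a different component.

No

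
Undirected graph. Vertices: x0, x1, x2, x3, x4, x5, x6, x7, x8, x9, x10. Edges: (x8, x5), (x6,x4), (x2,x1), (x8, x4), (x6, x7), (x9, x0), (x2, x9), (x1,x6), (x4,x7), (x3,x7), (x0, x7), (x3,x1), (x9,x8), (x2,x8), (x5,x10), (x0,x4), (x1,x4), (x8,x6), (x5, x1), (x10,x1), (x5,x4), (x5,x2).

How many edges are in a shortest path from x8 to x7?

2

Distance 0: x8.
Distance 1: x2, x4, x5, x6, x9.
Distance 2: x0, x1, x7, x10 — contains x7.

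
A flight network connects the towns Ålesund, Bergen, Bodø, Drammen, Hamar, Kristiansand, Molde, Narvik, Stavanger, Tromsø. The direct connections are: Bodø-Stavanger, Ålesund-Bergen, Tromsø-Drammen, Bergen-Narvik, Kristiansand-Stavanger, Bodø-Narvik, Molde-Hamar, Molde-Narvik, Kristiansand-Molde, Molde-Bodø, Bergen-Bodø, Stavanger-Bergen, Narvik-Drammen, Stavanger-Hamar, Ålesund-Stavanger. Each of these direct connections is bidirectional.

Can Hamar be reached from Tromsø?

Yes

Explore from Tromsø.
Distance 1: reach Drammen.
Distance 2: reach Narvik.
Distance 3: reach Bergen, Bodø, Molde.
Distance 4: reach Ålesund, Hamar, Kristiansand, Stavanger.
Found Hamar.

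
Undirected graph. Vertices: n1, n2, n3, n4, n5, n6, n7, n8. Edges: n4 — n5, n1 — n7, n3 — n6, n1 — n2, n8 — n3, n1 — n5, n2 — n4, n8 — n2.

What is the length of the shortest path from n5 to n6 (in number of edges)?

Distance 0: n5.
Distance 1: n1, n4.
Distance 2: n2, n7.
Distance 3: n8.
Distance 4: n3.
Distance 5: n6 — contains n6.

5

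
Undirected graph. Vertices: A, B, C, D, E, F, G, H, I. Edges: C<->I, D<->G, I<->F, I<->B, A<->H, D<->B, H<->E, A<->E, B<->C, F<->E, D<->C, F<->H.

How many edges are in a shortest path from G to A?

Distance 0: G.
Distance 1: D.
Distance 2: B, C.
Distance 3: I.
Distance 4: F.
Distance 5: E, H.
Distance 6: A — contains A.

6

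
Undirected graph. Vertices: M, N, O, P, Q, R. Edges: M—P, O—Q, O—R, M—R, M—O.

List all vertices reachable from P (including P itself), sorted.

Start at P.
Its neighbours: M.
Then their neighbours: O, R.
Then next layer: Q.
Nothing further is reachable.

M, O, P, Q, R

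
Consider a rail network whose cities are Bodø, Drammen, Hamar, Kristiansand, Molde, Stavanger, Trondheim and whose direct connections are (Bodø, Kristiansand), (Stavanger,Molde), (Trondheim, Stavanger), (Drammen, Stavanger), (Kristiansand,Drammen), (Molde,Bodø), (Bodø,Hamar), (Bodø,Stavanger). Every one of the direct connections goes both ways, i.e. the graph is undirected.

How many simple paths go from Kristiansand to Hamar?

Kristiansand–Bodø–Hamar
Kristiansand–Drammen–Stavanger–Bodø–Hamar
Kristiansand–Drammen–Stavanger–Molde–Bodø–Hamar

3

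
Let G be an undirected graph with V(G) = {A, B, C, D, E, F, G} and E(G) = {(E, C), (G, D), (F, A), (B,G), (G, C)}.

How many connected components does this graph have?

2

From A: component {A, F}.
From B: component {B, C, D, E, G}.
That's 2 components.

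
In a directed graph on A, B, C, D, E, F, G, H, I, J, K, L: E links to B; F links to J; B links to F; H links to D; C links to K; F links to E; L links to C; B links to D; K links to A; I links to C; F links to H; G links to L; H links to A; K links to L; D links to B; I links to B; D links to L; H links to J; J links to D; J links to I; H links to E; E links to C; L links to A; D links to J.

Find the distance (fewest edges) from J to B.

Distance 0: J.
Distance 1: D, I.
Distance 2: B, C, L — contains B.

2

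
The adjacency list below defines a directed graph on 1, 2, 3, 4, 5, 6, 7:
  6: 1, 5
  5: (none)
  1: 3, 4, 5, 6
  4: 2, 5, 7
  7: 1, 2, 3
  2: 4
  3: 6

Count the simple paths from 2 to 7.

1

2→4→7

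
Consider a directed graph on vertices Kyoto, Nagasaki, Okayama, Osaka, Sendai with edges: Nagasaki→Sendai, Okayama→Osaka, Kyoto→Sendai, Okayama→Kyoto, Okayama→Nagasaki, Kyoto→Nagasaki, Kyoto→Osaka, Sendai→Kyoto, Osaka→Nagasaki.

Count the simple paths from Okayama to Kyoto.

3

Okayama→Kyoto
Okayama→Nagasaki→Sendai→Kyoto
Okayama→Osaka→Nagasaki→Sendai→Kyoto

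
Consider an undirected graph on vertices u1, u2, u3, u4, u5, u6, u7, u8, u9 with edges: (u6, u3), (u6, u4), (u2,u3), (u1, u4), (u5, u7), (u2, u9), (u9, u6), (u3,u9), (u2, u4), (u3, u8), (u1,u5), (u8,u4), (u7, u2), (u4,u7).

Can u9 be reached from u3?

Yes

Explore from u3.
Distance 1: reach u2, u6, u8, u9.
Found u9.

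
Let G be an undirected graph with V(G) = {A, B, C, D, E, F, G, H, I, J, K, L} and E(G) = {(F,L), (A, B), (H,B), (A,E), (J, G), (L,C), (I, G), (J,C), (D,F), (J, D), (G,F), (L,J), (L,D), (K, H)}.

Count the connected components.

From A: component {A, B, E, H, K}.
From C: component {C, D, F, G, I, J, L}.
That's 2 components.

2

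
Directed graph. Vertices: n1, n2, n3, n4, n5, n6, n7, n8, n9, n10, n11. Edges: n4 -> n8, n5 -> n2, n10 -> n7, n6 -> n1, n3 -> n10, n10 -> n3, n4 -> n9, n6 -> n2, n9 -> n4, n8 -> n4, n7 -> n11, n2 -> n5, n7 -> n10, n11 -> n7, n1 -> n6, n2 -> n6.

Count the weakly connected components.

3

From n1: component {n1, n2, n5, n6}.
From n3: component {n3, n7, n10, n11}.
From n4: component {n4, n8, n9}.
That's 3 components.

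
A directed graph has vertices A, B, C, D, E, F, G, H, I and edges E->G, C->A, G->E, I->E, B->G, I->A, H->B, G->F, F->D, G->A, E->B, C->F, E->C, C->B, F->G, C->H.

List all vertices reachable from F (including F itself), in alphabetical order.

A, B, C, D, E, F, G, H

Start at F.
Its neighbours: D, G.
Then their neighbours: A, E.
Then next layer: B, C.
Then next layer: H.
Nothing further is reachable.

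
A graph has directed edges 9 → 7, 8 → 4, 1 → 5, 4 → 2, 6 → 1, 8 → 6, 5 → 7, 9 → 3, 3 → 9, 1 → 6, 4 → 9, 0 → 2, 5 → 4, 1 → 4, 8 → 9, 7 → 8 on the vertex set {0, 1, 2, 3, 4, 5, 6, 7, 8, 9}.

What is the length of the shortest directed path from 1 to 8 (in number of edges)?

Distance 0: 1.
Distance 1: 4, 5, 6.
Distance 2: 2, 7, 9.
Distance 3: 3, 8 — contains 8.

3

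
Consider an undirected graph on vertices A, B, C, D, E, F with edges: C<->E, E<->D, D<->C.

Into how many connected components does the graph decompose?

4

From A: component {A}.
From B: component {B}.
From C: component {C, D, E}.
From F: component {F}.
That's 4 components.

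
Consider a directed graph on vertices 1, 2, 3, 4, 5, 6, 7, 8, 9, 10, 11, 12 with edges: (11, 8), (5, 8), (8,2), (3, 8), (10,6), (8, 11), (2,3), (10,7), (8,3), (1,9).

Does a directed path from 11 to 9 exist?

No

Explore from 11.
Distance 1: reach 8.
Distance 2: reach 2, 3.
The search from 11 is exhausted; no directed path reaches 9.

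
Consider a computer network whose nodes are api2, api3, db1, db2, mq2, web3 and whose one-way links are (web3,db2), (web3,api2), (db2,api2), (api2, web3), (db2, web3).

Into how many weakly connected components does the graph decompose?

4

From api2: component {api2, db2, web3}.
From api3: component {api3}.
From db1: component {db1}.
From mq2: component {mq2}.
That's 4 components.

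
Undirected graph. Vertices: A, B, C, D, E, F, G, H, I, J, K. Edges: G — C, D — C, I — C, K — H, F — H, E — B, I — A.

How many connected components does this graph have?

4

From A: component {A, C, D, G, I}.
From B: component {B, E}.
From F: component {F, H, K}.
From J: component {J}.
That's 4 components.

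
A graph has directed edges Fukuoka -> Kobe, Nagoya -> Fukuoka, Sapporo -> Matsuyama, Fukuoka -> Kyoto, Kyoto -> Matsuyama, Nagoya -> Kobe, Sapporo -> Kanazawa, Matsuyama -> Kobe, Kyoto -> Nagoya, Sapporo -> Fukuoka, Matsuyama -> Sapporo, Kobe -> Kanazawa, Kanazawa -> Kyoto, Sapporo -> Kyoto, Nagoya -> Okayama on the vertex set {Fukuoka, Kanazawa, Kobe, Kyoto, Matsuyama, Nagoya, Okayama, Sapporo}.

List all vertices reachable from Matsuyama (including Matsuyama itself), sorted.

Fukuoka, Kanazawa, Kobe, Kyoto, Matsuyama, Nagoya, Okayama, Sapporo

Start at Matsuyama.
Its neighbours: Kobe, Sapporo.
Then their neighbours: Fukuoka, Kanazawa, Kyoto.
Then next layer: Nagoya.
Then next layer: Okayama.
Every vertex is now reached.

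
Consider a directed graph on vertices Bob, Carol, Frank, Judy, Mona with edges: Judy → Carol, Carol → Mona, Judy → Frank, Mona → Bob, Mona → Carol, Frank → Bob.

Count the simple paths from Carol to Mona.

Carol→Mona

1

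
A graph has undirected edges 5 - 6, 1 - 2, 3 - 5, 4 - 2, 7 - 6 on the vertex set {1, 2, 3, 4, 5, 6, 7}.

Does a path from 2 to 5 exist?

No

Explore from 2.
Distance 1: reach 1, 4.
The search is exhausted without reaching 5; it lies in a different component.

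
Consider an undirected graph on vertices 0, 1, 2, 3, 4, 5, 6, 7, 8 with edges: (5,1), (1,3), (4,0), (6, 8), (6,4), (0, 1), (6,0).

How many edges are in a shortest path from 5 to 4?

Distance 0: 5.
Distance 1: 1.
Distance 2: 0, 3.
Distance 3: 4, 6 — contains 4.

3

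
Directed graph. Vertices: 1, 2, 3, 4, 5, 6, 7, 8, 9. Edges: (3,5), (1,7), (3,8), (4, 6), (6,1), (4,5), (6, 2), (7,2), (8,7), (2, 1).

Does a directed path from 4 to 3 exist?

No

Explore from 4.
Distance 1: reach 5, 6.
Distance 2: reach 1, 2.
Distance 3: reach 7.
The search from 4 is exhausted; no directed path reaches 3.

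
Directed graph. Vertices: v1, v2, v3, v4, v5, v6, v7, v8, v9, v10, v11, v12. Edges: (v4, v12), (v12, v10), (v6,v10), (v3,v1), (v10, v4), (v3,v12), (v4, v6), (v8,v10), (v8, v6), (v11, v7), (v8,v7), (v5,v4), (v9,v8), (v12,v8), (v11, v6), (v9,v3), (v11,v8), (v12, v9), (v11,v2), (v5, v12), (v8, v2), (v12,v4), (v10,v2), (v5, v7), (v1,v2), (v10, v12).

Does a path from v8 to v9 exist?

Yes

Explore from v8.
Distance 1: reach v2, v6, v7, v10.
Distance 2: reach v4, v12.
Distance 3: reach v9.
Found v9.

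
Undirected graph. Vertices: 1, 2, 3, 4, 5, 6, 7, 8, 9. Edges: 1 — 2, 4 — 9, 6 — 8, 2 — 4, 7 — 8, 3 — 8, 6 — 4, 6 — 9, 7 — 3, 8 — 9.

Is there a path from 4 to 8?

Yes

Explore from 4.
Distance 1: reach 2, 6, 9.
Distance 2: reach 1, 8.
Found 8.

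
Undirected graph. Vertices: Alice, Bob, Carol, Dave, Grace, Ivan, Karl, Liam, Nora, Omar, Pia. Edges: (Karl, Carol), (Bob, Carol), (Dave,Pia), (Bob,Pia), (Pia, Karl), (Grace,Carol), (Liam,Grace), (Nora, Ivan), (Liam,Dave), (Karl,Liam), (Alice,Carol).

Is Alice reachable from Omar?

Omar has no edges, so nothing is reachable from it.

No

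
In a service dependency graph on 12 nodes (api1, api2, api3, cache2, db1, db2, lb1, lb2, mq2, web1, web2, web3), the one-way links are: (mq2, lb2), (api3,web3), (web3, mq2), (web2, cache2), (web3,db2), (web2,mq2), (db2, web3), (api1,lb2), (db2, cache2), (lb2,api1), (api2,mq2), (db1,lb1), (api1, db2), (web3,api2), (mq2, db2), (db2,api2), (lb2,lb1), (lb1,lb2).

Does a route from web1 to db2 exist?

web1 has no outgoing edges, so nothing is reachable from it.

No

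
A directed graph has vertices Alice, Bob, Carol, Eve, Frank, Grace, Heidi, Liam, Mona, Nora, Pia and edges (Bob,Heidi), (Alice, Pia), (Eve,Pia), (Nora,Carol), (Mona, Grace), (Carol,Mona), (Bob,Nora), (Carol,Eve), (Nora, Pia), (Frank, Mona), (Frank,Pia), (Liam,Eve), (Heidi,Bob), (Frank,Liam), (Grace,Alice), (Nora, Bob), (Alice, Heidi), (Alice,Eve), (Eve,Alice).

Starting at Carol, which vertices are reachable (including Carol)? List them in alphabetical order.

Start at Carol.
Its neighbours: Eve, Mona.
Then their neighbours: Alice, Grace, Pia.
Then next layer: Heidi.
Then next layer: Bob.
Then next layer: Nora.
Nothing further is reachable.

Alice, Bob, Carol, Eve, Grace, Heidi, Mona, Nora, Pia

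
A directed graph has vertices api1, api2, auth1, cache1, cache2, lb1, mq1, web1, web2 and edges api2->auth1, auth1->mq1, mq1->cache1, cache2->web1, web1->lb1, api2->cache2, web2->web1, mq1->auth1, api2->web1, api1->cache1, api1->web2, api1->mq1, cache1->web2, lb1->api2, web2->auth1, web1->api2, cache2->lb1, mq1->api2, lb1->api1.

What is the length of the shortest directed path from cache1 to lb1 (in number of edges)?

Distance 0: cache1.
Distance 1: web2.
Distance 2: auth1, web1.
Distance 3: api2, lb1, mq1 — contains lb1.

3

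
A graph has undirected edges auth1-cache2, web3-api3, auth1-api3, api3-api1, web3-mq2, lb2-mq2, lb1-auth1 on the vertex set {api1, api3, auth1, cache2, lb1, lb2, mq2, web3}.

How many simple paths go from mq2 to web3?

mq2–web3

1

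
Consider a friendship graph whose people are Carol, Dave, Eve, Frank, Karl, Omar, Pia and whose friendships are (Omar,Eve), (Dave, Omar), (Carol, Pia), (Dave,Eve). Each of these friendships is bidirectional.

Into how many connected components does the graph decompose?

From Carol: component {Carol, Pia}.
From Dave: component {Dave, Eve, Omar}.
From Frank: component {Frank}.
From Karl: component {Karl}.
That's 4 components.

4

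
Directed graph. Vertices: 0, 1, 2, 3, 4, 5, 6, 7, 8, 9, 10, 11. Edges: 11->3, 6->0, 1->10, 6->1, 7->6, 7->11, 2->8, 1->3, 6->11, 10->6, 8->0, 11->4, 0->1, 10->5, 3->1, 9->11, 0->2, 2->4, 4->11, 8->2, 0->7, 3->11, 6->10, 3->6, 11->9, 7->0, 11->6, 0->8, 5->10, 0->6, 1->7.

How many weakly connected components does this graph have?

From 0: component {0, 1, 2, 3, 4, 5, 6, 7, 8, 9, 10, 11}.
That's 1 component.

1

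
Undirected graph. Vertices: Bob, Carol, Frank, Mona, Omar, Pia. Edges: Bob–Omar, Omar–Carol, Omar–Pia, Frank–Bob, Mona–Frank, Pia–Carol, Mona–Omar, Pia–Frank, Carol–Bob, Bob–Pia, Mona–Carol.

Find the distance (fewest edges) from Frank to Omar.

Distance 0: Frank.
Distance 1: Bob, Mona, Pia.
Distance 2: Carol, Omar — contains Omar.

2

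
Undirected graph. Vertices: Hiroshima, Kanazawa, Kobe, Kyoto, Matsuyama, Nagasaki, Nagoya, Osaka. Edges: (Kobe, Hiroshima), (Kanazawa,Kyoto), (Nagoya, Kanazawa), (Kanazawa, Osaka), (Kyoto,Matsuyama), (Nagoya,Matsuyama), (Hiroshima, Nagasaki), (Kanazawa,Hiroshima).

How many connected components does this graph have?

1

From Hiroshima: component {Hiroshima, Kanazawa, Kobe, Kyoto, Matsuyama, Nagasaki, Nagoya, Osaka}.
That's 1 component.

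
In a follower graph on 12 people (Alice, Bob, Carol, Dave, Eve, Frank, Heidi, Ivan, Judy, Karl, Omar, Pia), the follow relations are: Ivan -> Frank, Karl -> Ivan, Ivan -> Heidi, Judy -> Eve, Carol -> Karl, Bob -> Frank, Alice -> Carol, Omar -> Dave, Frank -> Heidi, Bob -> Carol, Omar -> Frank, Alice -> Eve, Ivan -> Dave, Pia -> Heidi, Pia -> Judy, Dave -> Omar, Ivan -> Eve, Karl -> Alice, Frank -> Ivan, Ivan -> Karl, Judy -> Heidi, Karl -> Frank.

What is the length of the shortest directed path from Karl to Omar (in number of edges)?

3

Distance 0: Karl.
Distance 1: Alice, Frank, Ivan.
Distance 2: Carol, Dave, Eve, Heidi.
Distance 3: Omar — contains Omar.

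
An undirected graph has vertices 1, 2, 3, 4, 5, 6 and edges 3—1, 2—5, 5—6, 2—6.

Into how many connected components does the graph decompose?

3

From 1: component {1, 3}.
From 2: component {2, 5, 6}.
From 4: component {4}.
That's 3 components.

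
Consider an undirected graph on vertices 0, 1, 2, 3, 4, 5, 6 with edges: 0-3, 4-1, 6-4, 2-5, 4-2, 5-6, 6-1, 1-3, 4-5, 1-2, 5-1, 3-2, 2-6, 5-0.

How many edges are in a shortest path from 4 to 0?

2

Distance 0: 4.
Distance 1: 1, 2, 5, 6.
Distance 2: 0, 3 — contains 0.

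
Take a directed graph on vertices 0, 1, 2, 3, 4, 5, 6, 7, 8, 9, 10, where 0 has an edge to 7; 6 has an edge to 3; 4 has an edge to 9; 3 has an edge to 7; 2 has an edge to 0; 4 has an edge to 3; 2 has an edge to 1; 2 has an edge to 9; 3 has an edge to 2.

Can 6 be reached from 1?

1 has no outgoing edges, so nothing is reachable from it.

No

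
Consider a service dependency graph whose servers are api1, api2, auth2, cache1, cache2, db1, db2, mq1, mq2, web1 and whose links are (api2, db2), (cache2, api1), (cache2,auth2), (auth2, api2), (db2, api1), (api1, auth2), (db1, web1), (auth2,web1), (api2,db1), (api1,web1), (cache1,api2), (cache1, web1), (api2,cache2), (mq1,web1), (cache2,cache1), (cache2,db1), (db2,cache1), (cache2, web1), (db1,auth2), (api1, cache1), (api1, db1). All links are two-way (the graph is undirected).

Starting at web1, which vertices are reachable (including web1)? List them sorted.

api1, api2, auth2, cache1, cache2, db1, db2, mq1, web1

Start at web1.
Its neighbours: api1, auth2, cache1, cache2, db1, mq1.
Then their neighbours: api2, db2.
Nothing further is reachable.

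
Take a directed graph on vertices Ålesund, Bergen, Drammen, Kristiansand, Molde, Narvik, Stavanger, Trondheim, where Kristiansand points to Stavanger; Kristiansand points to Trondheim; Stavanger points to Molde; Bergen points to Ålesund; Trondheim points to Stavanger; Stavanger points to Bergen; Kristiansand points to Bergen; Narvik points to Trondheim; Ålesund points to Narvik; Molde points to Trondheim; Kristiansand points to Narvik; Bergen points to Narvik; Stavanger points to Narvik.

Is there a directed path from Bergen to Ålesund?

Explore from Bergen.
Distance 1: reach Ålesund, Narvik.
Found Ålesund.

Yes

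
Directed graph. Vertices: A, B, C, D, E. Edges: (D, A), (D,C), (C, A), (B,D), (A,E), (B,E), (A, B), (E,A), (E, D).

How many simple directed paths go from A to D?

3

A→B→D
A→B→E→D
A→E→D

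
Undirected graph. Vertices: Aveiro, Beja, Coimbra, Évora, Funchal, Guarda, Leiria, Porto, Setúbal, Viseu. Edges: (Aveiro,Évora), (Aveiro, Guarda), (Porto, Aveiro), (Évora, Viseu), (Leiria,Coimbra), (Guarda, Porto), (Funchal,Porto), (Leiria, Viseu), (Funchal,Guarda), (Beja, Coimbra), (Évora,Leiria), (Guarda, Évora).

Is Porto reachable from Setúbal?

Setúbal has no edges, so nothing is reachable from it.

No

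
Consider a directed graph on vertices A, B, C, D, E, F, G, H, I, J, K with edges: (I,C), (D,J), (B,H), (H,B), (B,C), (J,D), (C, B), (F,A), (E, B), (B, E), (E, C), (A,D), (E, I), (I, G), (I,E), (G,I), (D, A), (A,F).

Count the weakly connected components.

From A: component {A, D, F, J}.
From B: component {B, C, E, G, H, I}.
From K: component {K}.
That's 3 components.

3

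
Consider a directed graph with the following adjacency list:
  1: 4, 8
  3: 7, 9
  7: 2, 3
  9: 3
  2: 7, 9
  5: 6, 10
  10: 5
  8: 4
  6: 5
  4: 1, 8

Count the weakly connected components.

From 1: component {1, 4, 8}.
From 2: component {2, 3, 7, 9}.
From 5: component {5, 6, 10}.
That's 3 components.

3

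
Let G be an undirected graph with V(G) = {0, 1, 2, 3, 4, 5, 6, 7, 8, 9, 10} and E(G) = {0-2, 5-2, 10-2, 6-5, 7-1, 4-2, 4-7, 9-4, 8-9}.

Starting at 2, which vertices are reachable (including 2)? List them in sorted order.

Start at 2.
Its neighbours: 0, 4, 5, 10.
Then their neighbours: 6, 7, 9.
Then next layer: 1, 8.
Nothing further is reachable.

0, 1, 2, 4, 5, 6, 7, 8, 9, 10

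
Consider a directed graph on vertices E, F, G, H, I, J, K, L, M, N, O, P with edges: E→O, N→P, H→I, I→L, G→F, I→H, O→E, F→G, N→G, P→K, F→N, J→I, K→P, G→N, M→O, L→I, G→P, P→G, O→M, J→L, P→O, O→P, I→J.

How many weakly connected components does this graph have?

2

From E: component {E, F, G, K, M, N, O, P}.
From H: component {H, I, J, L}.
That's 2 components.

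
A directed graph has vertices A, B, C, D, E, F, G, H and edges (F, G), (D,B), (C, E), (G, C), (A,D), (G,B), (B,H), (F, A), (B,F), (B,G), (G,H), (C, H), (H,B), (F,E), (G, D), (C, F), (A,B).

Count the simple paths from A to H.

10

A→B→F→G→C→H
A→B→F→G→H
A→B→G→C→H
A→B→G→H
A→B→H
A→D→B→F→G→C→H
A→D→B→F→G→H
A→D→B→G→C→H
A→D→B→G→H
A→D→B→H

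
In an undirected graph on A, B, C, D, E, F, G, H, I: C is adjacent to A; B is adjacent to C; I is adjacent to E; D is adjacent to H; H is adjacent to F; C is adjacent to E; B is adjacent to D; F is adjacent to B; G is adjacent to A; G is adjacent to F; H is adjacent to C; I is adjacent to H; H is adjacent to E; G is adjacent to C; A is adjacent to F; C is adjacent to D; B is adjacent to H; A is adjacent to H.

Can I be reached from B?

Explore from B.
Distance 1: reach C, D, F, H.
Distance 2: reach A, E, G, I.
Found I.

Yes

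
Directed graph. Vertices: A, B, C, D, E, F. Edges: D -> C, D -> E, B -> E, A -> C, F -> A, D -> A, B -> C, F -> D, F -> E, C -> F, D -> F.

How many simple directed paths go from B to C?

B→C

1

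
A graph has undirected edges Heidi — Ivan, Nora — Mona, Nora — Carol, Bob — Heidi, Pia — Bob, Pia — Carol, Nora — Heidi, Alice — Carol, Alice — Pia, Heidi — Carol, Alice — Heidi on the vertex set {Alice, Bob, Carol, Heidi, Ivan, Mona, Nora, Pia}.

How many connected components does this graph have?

From Alice: component {Alice, Bob, Carol, Heidi, Ivan, Mona, Nora, Pia}.
That's 1 component.

1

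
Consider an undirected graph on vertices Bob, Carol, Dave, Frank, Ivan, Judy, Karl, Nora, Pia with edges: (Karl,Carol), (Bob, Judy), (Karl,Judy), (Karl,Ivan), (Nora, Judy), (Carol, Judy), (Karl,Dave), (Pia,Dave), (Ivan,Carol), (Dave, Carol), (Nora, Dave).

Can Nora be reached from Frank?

No

Frank has no edges, so nothing is reachable from it.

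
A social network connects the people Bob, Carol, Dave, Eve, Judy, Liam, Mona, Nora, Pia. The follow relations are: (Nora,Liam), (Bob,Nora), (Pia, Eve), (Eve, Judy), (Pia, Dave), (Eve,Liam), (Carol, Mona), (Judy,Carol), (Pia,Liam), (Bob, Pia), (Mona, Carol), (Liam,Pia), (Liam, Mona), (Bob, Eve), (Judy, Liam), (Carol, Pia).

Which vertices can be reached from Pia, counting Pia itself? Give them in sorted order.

Carol, Dave, Eve, Judy, Liam, Mona, Pia

Start at Pia.
Its neighbours: Dave, Eve, Liam.
Then their neighbours: Judy, Mona.
Then next layer: Carol.
Nothing further is reachable.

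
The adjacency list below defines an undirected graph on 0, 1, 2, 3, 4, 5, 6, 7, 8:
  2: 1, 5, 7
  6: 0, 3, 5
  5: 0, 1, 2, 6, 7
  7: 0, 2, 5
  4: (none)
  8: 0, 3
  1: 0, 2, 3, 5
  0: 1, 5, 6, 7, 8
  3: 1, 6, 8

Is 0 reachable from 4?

No

4 has no edges, so nothing is reachable from it.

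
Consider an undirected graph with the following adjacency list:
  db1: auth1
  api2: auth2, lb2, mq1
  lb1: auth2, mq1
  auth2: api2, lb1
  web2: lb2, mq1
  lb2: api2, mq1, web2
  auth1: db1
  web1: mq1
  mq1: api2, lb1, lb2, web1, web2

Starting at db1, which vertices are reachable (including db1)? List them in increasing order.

Start at db1.
Its neighbours: auth1.
Nothing further is reachable.

auth1, db1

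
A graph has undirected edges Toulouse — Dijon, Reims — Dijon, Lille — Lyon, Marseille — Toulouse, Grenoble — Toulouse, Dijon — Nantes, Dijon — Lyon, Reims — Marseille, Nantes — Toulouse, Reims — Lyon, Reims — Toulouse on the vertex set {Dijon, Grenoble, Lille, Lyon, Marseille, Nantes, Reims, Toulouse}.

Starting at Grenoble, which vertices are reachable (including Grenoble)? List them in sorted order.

Start at Grenoble.
Its neighbours: Toulouse.
Then their neighbours: Dijon, Marseille, Nantes, Reims.
Then next layer: Lyon.
Then next layer: Lille.
Every vertex is now reached.

Dijon, Grenoble, Lille, Lyon, Marseille, Nantes, Reims, Toulouse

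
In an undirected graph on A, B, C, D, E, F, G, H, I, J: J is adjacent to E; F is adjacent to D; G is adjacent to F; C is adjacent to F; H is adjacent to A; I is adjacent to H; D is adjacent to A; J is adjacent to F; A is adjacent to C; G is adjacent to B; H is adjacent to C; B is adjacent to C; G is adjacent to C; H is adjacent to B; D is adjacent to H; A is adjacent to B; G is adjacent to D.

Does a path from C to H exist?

Yes

Explore from C.
Distance 1: reach A, B, F, G, H.
Found H.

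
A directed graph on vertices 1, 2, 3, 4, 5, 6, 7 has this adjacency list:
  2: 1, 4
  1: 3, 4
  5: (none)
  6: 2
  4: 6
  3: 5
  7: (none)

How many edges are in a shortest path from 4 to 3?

Distance 0: 4.
Distance 1: 6.
Distance 2: 2.
Distance 3: 1.
Distance 4: 3 — contains 3.

4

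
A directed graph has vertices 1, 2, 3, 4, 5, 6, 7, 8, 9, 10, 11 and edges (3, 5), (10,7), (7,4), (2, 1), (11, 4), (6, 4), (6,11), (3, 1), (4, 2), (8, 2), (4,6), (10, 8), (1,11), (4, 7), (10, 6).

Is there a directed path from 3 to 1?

Explore from 3.
Distance 1: reach 1, 5.
Found 1.

Yes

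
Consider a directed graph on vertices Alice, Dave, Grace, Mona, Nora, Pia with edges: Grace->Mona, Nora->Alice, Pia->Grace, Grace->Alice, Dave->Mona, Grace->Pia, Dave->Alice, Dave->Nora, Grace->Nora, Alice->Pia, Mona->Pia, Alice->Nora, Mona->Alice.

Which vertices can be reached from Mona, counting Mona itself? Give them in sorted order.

Alice, Grace, Mona, Nora, Pia

Start at Mona.
Its neighbours: Alice, Pia.
Then their neighbours: Grace, Nora.
Nothing further is reachable.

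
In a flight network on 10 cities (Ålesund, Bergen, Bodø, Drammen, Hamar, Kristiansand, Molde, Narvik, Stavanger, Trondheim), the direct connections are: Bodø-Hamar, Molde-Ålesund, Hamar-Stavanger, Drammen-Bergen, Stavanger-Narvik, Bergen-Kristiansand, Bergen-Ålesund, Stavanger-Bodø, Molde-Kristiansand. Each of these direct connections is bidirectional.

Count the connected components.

3

From Ålesund: component {Ålesund, Bergen, Drammen, Kristiansand, Molde}.
From Bodø: component {Bodø, Hamar, Narvik, Stavanger}.
From Trondheim: component {Trondheim}.
That's 3 components.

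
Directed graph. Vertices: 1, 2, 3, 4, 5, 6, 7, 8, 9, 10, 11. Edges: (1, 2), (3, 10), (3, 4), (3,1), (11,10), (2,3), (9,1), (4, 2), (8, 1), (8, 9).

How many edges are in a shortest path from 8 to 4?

4

Distance 0: 8.
Distance 1: 1, 9.
Distance 2: 2.
Distance 3: 3.
Distance 4: 4, 10 — contains 4.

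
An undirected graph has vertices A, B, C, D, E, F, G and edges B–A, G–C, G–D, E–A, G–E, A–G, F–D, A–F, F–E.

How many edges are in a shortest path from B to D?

Distance 0: B.
Distance 1: A.
Distance 2: E, F, G.
Distance 3: C, D — contains D.

3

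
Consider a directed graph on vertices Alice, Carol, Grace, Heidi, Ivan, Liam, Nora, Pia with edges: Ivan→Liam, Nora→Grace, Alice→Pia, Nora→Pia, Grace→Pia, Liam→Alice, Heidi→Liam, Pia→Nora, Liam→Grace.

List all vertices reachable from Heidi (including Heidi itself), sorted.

Alice, Grace, Heidi, Liam, Nora, Pia

Start at Heidi.
Its neighbours: Liam.
Then their neighbours: Alice, Grace.
Then next layer: Pia.
Then next layer: Nora.
Nothing further is reachable.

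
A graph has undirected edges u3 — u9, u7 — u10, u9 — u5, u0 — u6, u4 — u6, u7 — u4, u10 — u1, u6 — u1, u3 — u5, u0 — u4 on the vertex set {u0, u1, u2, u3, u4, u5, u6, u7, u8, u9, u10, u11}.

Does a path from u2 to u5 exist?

u2 has no edges, so nothing is reachable from it.

No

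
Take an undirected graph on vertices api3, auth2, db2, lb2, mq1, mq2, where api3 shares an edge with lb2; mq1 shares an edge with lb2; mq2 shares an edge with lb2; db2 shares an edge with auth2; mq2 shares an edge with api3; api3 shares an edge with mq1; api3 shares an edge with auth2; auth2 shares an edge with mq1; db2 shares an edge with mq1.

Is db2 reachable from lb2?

Yes

Explore from lb2.
Distance 1: reach api3, mq1, mq2.
Distance 2: reach auth2, db2.
Found db2.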